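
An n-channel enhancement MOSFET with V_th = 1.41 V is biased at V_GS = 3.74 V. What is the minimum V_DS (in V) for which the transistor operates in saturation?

V_DS,sat = 2.33 V

The boundary between triode and saturation is V_DS = V_GS − V_th = V_ov.
V_ov = 3.74 − 1.41 = 2.33 V.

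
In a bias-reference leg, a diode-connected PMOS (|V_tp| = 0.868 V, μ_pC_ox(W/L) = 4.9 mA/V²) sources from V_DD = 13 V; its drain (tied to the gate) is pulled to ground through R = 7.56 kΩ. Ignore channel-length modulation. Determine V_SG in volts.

With gate tied to drain, V_SG = V_SD ≥ V_SG − |V_tp|, so the device is in saturation.
KCL at the drain: ½ k_p (V_SG − |V_tp|)² = (V_DD − V_SG)/R.
Let x = V_SG − 0.868. Then 18.5 x² + x − 12.13 = 0, giving x = 0.783 V (positive root), so V_SG = 1.65 V.
I_D = (V_DD − V_SG)/R = (13 − 1.65) / 7.56 = 1.5 mA.

V_SG = 1.65 V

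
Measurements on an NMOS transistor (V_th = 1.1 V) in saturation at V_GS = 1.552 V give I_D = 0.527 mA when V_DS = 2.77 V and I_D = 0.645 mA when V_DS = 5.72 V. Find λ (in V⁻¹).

With V_GS fixed, I_D ∝ (1 + λ V_DS) in saturation, so I_D2/I_D1 = (1 + λ V_DS2)/(1 + λ V_DS1).
0.645/0.527 = 1.224 = (1 + 5.72 λ)/(1 + 2.77 λ).
Solving: λ (I_D1 V_DS2 − I_D2 V_DS1) = I_D2 − I_D1, so λ = (0.645 − 0.527) / (0.527 × 5.72 − 0.645 × 2.77) = 0.118 / 1.23 = 0.0961 V⁻¹.

λ = 0.0961 V⁻¹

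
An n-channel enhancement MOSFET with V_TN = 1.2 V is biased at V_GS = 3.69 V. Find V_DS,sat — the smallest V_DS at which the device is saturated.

The boundary between triode and saturation is V_DS = V_GS − V_TN = V_ov.
V_ov = 3.69 − 1.2 = 2.49 V.

V_DS,sat = 2.49 V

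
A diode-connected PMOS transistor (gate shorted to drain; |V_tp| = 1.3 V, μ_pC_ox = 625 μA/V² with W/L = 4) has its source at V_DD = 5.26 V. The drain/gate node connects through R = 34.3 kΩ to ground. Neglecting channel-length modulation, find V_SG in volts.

V_SG = 1.59 V

With gate tied to drain, V_SG = V_SD ≥ V_SG − |V_tp|, so the device is in saturation.
k_p = μ_pC_ox · (W/L) = 2.5 mA/V².
KCL at the drain: ½ k_p (V_SG − |V_tp|)² = (V_DD − V_SG)/R.
Let x = V_SG − 1.3. Then 42.9 x² + x − 3.96 = 0, giving x = 0.292 V (positive root), so V_SG = 1.59 V.
I_D = (V_DD − V_SG)/R = (5.26 − 1.59) / 34.3 = 0.107 mA.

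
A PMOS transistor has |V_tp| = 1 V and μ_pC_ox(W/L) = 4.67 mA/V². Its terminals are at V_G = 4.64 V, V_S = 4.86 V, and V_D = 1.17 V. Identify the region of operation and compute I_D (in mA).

V_SG = V_S − V_G = 4.86 − 4.64 = 0.22 V; V_SD = V_S − V_D = 4.86 − 1.17 = 3.69 V.
V_SG = 0.22 V < |V_tp| = 1 V, so the transistor is in cutoff.

Cutoff; I_D = 0 mA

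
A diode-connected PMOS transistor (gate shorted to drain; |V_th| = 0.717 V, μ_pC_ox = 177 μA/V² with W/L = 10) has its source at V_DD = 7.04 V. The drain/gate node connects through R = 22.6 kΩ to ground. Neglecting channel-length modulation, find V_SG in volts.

With gate tied to drain, V_SG = V_SD ≥ V_SG − |V_th|, so the device is in saturation.
k_p = μ_pC_ox · (W/L) = 1.77 mA/V².
KCL at the drain: ½ k_p (V_SG − |V_th|)² = (V_DD − V_SG)/R.
Let x = V_SG − 0.717. Then 20 x² + x − 6.323 = 0, giving x = 0.538 V (positive root), so V_SG = 1.25 V.
I_D = (V_DD − V_SG)/R = (7.04 − 1.25) / 22.6 = 0.256 mA.

V_SG = 1.25 V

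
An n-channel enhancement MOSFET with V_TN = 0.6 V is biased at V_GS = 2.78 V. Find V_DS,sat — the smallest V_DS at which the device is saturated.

The boundary between triode and saturation is V_DS = V_GS − V_TN = V_ov.
V_ov = 2.78 − 0.6 = 2.18 V.

V_DS,sat = 2.18 V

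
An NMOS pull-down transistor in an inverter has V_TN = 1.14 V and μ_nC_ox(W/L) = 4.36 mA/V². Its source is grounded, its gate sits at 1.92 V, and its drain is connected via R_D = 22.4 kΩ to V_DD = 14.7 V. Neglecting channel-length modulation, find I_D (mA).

V_GS = V_G = 1.92 V, so V_ov = 1.92 − 1.14 = 0.78 V.
Assume saturation: I_D = ½ k_n V_ov² = 0.5 × 4.36 × 0.78² = 1.33 mA, giving V_DS = V_DD − I_D R_D = 14.7 − 1.33 × 22.4 = -15 V.
But -15 V < V_ov = 0.78 V, so the device is actually in triode.
In triode I_D = k_n[V_ov V_DS − ½ V_DS²] and I_D = (V_DD − V_DS)/R_D. Equating: 48.8 V_DS² − 77.18 V_DS + 14.7 = 0, giving V_DS = 0.222 V (the root below V_ov).
I_D = (14.7 − 0.222) / 22.4 = 0.646 mA.

I_D = 0.646 mA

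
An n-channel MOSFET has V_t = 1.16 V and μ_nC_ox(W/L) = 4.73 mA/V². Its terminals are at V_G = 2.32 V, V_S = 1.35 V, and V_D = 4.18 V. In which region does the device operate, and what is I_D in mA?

V_GS = V_G − V_S = 2.32 − 1.35 = 0.97 V; V_DS = V_D − V_S = 4.18 − 1.35 = 2.83 V.
V_GS = 0.97 V < V_t = 1.16 V, so the transistor is in cutoff.

Cutoff; I_D = 0 mA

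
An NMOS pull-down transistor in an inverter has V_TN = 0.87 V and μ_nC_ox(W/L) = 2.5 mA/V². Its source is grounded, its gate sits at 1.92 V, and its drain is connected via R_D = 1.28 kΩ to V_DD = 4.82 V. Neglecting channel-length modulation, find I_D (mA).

V_GS = V_G = 1.92 V, so V_ov = 1.92 − 0.87 = 1.05 V.
Assume saturation: I_D = ½ k_n V_ov² = 0.5 × 2.5 × 1.05² = 1.38 mA, giving V_DS = V_DD − I_D R_D = 4.82 − 1.38 × 1.28 = 3.06 V.
V_DS = 3.06 V ≥ V_ov = 1.05 V, confirming saturation.

I_D = 1.38 mA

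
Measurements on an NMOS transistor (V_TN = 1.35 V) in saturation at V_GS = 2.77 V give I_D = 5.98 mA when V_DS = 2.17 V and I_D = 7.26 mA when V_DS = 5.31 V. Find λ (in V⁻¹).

With V_GS fixed, I_D ∝ (1 + λ V_DS) in saturation, so I_D2/I_D1 = (1 + λ V_DS2)/(1 + λ V_DS1).
7.26/5.98 = 1.214 = (1 + 5.31 λ)/(1 + 2.17 λ).
Solving: λ (I_D1 V_DS2 − I_D2 V_DS1) = I_D2 − I_D1, so λ = (7.26 − 5.98) / (5.98 × 5.31 − 7.26 × 2.17) = 1.28 / 16 = 0.08 V⁻¹.

λ = 0.0800 V⁻¹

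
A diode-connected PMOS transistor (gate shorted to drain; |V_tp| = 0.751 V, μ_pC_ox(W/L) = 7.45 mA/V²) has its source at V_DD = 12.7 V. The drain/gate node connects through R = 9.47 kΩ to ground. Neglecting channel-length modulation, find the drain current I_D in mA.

I_D = 1.20 mA

With gate tied to drain, V_SG = V_SD ≥ V_SG − |V_tp|, so the device is in saturation.
KCL at the drain: ½ k_p (V_SG − |V_tp|)² = (V_DD − V_SG)/R.
Let x = V_SG − 0.751. Then 35.3 x² + x − 11.95 = 0, giving x = 0.568 V (positive root), so V_SG = 1.32 V.
I_D = (V_DD − V_SG)/R = (12.7 − 1.32) / 9.47 = 1.2 mA.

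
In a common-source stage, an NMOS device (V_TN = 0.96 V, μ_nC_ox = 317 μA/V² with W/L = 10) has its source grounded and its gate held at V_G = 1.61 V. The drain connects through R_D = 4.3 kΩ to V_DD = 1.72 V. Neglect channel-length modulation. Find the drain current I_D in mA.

V_GS = V_G = 1.61 V, so V_ov = 1.61 − 0.96 = 0.65 V.
k_n = μ_nC_ox · (W/L) = 3.17 mA/V².
Assume saturation: I_D = ½ k_n V_ov² = 0.5 × 3.17 × 0.65² = 0.67 mA, giving V_DS = V_DD − I_D R_D = 1.72 − 0.67 × 4.3 = -1.16 V.
But -1.16 V < V_ov = 0.65 V, so the device is actually in triode.
In triode I_D = k_n[V_ov V_DS − ½ V_DS²] and I_D = (V_DD − V_DS)/R_D. Equating: 6.82 V_DS² − 9.86 V_DS + 1.72 = 0, giving V_DS = 0.203 V (the root below V_ov).
I_D = (1.72 − 0.203) / 4.3 = 0.353 mA.

I_D = 0.353 mA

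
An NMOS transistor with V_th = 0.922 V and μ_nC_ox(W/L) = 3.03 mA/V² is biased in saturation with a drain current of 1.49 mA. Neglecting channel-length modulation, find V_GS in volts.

In saturation I_D = ½ k_n (V_GS − V_th)², so V_GS − V_th = √(2 I_D / k_n) = √(2 × 1.49 / 3.03) = 0.992 V.
V_GS = 0.922 + 0.992 = 1.91 V.

V_GS = 1.91 V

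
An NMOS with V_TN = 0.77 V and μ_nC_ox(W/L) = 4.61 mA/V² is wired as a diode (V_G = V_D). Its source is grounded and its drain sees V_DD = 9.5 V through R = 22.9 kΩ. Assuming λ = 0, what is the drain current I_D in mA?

I_D = 0.364 mA

With gate tied to drain, V_GS = V_DS ≥ V_GS − V_TN, so the device is in saturation.
KCL at the drain: ½ k_n (V_GS − V_TN)² = (V_DD − V_GS)/R.
Let x = V_GS − 0.77. Then 52.8 x² + x − 8.73 = 0, giving x = 0.397 V (positive root), so V_GS = 1.17 V.
I_D = (V_DD − V_GS)/R = (9.5 − 1.17) / 22.9 = 0.364 mA.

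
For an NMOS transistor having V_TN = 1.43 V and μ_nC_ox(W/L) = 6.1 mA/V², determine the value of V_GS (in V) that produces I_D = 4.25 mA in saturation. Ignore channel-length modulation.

V_GS = 2.61 V

In saturation I_D = ½ k_n (V_GS − V_TN)², so V_GS − V_TN = √(2 I_D / k_n) = √(2 × 4.25 / 6.1) = 1.18 V.
V_GS = 1.43 + 1.18 = 2.61 V.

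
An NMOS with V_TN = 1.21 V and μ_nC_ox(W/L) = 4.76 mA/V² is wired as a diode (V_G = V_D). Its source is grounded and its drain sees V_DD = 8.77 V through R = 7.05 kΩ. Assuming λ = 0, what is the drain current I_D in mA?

I_D = 0.981 mA

With gate tied to drain, V_GS = V_DS ≥ V_GS − V_TN, so the device is in saturation.
KCL at the drain: ½ k_n (V_GS − V_TN)² = (V_DD − V_GS)/R.
Let x = V_GS − 1.21. Then 16.8 x² + x − 7.56 = 0, giving x = 0.642 V (positive root), so V_GS = 1.85 V.
I_D = (V_DD − V_GS)/R = (8.77 − 1.85) / 7.05 = 0.981 mA.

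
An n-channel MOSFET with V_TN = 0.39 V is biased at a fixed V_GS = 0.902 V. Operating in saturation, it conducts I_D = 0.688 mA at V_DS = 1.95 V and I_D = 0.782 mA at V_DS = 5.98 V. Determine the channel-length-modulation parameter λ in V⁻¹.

With V_GS fixed, I_D ∝ (1 + λ V_DS) in saturation, so I_D2/I_D1 = (1 + λ V_DS2)/(1 + λ V_DS1).
0.782/0.688 = 1.137 = (1 + 5.98 λ)/(1 + 1.95 λ).
Solving: λ (I_D1 V_DS2 − I_D2 V_DS1) = I_D2 − I_D1, so λ = (0.782 − 0.688) / (0.688 × 5.98 − 0.782 × 1.95) = 0.094 / 2.59 = 0.0363 V⁻¹.

λ = 0.0363 V⁻¹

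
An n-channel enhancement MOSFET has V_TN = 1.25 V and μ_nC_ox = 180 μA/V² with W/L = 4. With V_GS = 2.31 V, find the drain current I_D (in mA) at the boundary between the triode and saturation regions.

At the boundary V_DS = V_ov = V_GS − V_TN = 2.31 − 1.25 = 1.06 V.
k_n = μ_nC_ox · (W/L) = 0.72 mA/V².
I_D = ½ k_n V_ov² = 0.5 × 0.72 × 1.06² = 0.404 mA.

I_D = 0.404 mA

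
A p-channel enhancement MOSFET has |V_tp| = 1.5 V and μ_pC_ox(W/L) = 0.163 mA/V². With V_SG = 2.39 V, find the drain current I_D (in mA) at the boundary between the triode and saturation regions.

At the boundary V_SD = V_ov = V_SG − |V_tp| = 2.39 − 1.5 = 0.89 V.
I_D = ½ k_p V_ov² = 0.5 × 0.163 × 0.89² = 0.0646 mA.

I_D = 0.0646 mA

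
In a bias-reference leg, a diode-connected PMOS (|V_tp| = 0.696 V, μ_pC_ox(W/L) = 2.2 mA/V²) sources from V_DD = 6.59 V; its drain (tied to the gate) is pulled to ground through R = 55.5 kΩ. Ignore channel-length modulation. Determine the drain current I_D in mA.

With gate tied to drain, V_SG = V_SD ≥ V_SG − |V_tp|, so the device is in saturation.
KCL at the drain: ½ k_p (V_SG − |V_tp|)² = (V_DD − V_SG)/R.
Let x = V_SG − 0.696. Then 61.1 x² + x − 5.894 = 0, giving x = 0.303 V (positive root), so V_SG = 0.999 V.
I_D = (V_DD − V_SG)/R = (6.59 − 0.999) / 55.5 = 0.101 mA.

I_D = 0.101 mA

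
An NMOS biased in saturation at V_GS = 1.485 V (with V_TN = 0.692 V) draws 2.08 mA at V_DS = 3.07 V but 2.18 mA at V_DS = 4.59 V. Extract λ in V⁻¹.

With V_GS fixed, I_D ∝ (1 + λ V_DS) in saturation, so I_D2/I_D1 = (1 + λ V_DS2)/(1 + λ V_DS1).
2.18/2.08 = 1.048 = (1 + 4.59 λ)/(1 + 3.07 λ).
Solving: λ (I_D1 V_DS2 − I_D2 V_DS1) = I_D2 − I_D1, so λ = (2.18 − 2.08) / (2.08 × 4.59 − 2.18 × 3.07) = 0.1 / 2.85 = 0.035 V⁻¹.

λ = 0.0350 V⁻¹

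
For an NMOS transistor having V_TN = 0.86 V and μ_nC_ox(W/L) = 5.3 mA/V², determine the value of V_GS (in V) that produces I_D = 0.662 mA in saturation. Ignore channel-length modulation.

V_GS = 1.36 V

In saturation I_D = ½ k_n (V_GS − V_TN)², so V_GS − V_TN = √(2 I_D / k_n) = √(2 × 0.662 / 5.3) = 0.5 V.
V_GS = 0.86 + 0.5 = 1.36 V.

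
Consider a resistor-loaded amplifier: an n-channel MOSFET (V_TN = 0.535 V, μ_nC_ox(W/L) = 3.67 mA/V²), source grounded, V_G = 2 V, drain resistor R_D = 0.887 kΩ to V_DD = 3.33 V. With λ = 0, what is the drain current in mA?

I_D = 2.94 mA

V_GS = V_G = 2 V, so V_ov = 2 − 0.535 = 1.46 V.
Assume saturation: I_D = ½ k_n V_ov² = 0.5 × 3.67 × 1.46² = 3.94 mA, giving V_DS = V_DD − I_D R_D = 3.33 − 3.94 × 0.887 = -0.163 V.
But -0.163 V < V_ov = 1.46 V, so the device is actually in triode.
In triode I_D = k_n[V_ov V_DS − ½ V_DS²] and I_D = (V_DD − V_DS)/R_D. Equating: 1.63 V_DS² − 5.769 V_DS + 3.33 = 0, giving V_DS = 0.726 V (the root below V_ov).
I_D = (3.33 − 0.726) / 0.887 = 2.94 mA.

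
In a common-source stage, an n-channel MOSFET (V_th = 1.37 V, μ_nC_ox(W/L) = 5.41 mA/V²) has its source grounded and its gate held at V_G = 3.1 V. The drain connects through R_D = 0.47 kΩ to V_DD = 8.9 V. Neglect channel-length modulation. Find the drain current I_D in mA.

V_GS = V_G = 3.1 V, so V_ov = 3.1 − 1.37 = 1.73 V.
Assume saturation: I_D = ½ k_n V_ov² = 0.5 × 5.41 × 1.73² = 8.1 mA, giving V_DS = V_DD − I_D R_D = 8.9 − 8.1 × 0.47 = 5.09 V.
V_DS = 5.09 V ≥ V_ov = 1.73 V, confirming saturation.

I_D = 8.10 mA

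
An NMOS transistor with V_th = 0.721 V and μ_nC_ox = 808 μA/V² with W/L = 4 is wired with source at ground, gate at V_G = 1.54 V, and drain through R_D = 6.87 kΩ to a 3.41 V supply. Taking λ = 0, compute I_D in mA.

V_GS = V_G = 1.54 V, so V_ov = 1.54 − 0.721 = 0.819 V.
k_n = μ_nC_ox · (W/L) = 3.232 mA/V².
Assume saturation: I_D = ½ k_n V_ov² = 0.5 × 3.232 × 0.819² = 1.08 mA, giving V_DS = V_DD − I_D R_D = 3.41 − 1.08 × 6.87 = -4.04 V.
But -4.04 V < V_ov = 0.819 V, so the device is actually in triode.
In triode I_D = k_n[V_ov V_DS − ½ V_DS²] and I_D = (V_DD − V_DS)/R_D. Equating: 11.1 V_DS² − 19.18 V_DS + 3.41 = 0, giving V_DS = 0.201 V (the root below V_ov).
I_D = (3.41 − 0.201) / 6.87 = 0.467 mA.

I_D = 0.467 mA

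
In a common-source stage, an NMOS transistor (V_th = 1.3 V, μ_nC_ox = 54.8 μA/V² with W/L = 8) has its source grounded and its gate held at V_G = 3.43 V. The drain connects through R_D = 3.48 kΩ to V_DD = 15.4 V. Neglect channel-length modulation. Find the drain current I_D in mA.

I_D = 0.994 mA

V_GS = V_G = 3.43 V, so V_ov = 3.43 − 1.3 = 2.13 V.
k_n = μ_nC_ox · (W/L) = 0.4384 mA/V².
Assume saturation: I_D = ½ k_n V_ov² = 0.5 × 0.4384 × 2.13² = 0.994 mA, giving V_DS = V_DD − I_D R_D = 15.4 − 0.994 × 3.48 = 11.9 V.
V_DS = 11.9 V ≥ V_ov = 2.13 V, confirming saturation.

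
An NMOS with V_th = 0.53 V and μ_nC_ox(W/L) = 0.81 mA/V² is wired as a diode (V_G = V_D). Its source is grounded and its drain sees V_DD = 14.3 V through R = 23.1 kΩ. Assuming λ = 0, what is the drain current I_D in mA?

With gate tied to drain, V_GS = V_DS ≥ V_GS − V_th, so the device is in saturation.
KCL at the drain: ½ k_n (V_GS − V_th)² = (V_DD − V_GS)/R.
Let x = V_GS − 0.53. Then 9.36 x² + x − 13.77 = 0, giving x = 1.16 V (positive root), so V_GS = 1.69 V.
I_D = (V_DD − V_GS)/R = (14.3 − 1.69) / 23.1 = 0.546 mA.

I_D = 0.546 mA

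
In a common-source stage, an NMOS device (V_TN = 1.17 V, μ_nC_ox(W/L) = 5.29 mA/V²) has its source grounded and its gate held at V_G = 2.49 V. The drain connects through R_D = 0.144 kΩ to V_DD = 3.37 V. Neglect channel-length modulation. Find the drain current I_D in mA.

I_D = 4.61 mA

V_GS = V_G = 2.49 V, so V_ov = 2.49 − 1.17 = 1.32 V.
Assume saturation: I_D = ½ k_n V_ov² = 0.5 × 5.29 × 1.32² = 4.61 mA, giving V_DS = V_DD − I_D R_D = 3.37 − 4.61 × 0.144 = 2.71 V.
V_DS = 2.71 V ≥ V_ov = 1.32 V, confirming saturation.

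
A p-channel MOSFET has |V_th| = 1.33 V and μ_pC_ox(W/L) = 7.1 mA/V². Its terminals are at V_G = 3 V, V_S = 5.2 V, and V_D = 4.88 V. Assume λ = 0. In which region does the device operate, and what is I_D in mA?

V_SG = V_S − V_G = 5.2 − 3 = 2.2 V; V_SD = V_S − V_D = 5.2 − 4.88 = 0.32 V.
V_ov = V_SG − |V_th| = 2.2 − 1.33 = 0.87 V.
Since V_SD = 0.32 V < V_ov = 0.87 V, the device is in the triode region.
I_D = k_p [V_ov · V_SD − ½ V_SD²] = 7.1 × [0.87 × 0.32 − 0.5 × 0.32²] = 1.61 mA.

Triode; I_D = 1.61 mA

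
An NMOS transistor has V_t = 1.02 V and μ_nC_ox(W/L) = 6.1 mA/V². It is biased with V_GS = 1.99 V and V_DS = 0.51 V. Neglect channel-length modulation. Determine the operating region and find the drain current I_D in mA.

V_ov = V_GS − V_t = 1.99 − 1.02 = 0.97 V.
Since V_DS = 0.51 V < V_ov = 0.97 V, the device is in the triode region.
I_D = k_n [V_ov · V_DS − ½ V_DS²] = 6.1 × [0.97 × 0.51 − 0.5 × 0.51²] = 2.22 mA.

Triode; I_D = 2.22 mA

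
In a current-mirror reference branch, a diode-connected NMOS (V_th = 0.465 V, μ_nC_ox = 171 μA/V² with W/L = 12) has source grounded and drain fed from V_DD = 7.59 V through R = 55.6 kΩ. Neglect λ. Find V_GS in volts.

V_GS = 0.810 V

With gate tied to drain, V_GS = V_DS ≥ V_GS − V_th, so the device is in saturation.
k_n = μ_nC_ox · (W/L) = 2.052 mA/V².
KCL at the drain: ½ k_n (V_GS − V_th)² = (V_DD − V_GS)/R.
Let x = V_GS − 0.465. Then 57 x² + x − 7.125 = 0, giving x = 0.345 V (positive root), so V_GS = 0.81 V.
I_D = (V_DD − V_GS)/R = (7.59 − 0.81) / 55.6 = 0.122 mA.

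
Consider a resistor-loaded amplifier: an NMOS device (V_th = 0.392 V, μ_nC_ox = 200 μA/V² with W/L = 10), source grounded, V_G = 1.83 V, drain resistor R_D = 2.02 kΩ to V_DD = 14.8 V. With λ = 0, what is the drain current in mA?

V_GS = V_G = 1.83 V, so V_ov = 1.83 − 0.392 = 1.44 V.
k_n = μ_nC_ox · (W/L) = 2 mA/V².
Assume saturation: I_D = ½ k_n V_ov² = 0.5 × 2 × 1.44² = 2.07 mA, giving V_DS = V_DD − I_D R_D = 14.8 − 2.07 × 2.02 = 10.6 V.
V_DS = 10.6 V ≥ V_ov = 1.44 V, confirming saturation.

I_D = 2.07 mA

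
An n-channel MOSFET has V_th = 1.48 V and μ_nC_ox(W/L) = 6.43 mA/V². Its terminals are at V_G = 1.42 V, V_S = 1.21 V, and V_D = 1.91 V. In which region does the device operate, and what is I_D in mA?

Cutoff; I_D = 0 mA

V_GS = V_G − V_S = 1.42 − 1.21 = 0.21 V; V_DS = V_D − V_S = 1.91 − 1.21 = 0.7 V.
V_GS = 0.21 V < V_th = 1.48 V, so the transistor is in cutoff.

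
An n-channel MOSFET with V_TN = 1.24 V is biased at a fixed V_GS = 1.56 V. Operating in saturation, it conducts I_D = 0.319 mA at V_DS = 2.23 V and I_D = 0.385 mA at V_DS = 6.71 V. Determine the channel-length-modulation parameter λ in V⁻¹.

With V_GS fixed, I_D ∝ (1 + λ V_DS) in saturation, so I_D2/I_D1 = (1 + λ V_DS2)/(1 + λ V_DS1).
0.385/0.319 = 1.207 = (1 + 6.71 λ)/(1 + 2.23 λ).
Solving: λ (I_D1 V_DS2 − I_D2 V_DS1) = I_D2 − I_D1, so λ = (0.385 − 0.319) / (0.319 × 6.71 − 0.385 × 2.23) = 0.066 / 1.28 = 0.0515 V⁻¹.

λ = 0.0515 V⁻¹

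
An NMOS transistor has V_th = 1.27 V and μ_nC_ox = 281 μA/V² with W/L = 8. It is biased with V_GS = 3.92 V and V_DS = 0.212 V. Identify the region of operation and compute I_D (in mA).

Triode; I_D = 1.21 mA

k_n = μ_nC_ox · (W/L) = 2.248 mA/V².
V_ov = V_GS − V_th = 3.92 − 1.27 = 2.65 V.
Since V_DS = 0.212 V < V_ov = 2.65 V, the device is in the triode region.
I_D = k_n [V_ov · V_DS − ½ V_DS²] = 2.248 × [2.65 × 0.212 − 0.5 × 0.212²] = 1.21 mA.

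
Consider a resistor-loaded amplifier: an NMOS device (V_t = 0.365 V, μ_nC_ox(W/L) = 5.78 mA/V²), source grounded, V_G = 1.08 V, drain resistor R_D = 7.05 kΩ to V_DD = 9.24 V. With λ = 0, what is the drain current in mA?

I_D = 1.25 mA

V_GS = V_G = 1.08 V, so V_ov = 1.08 − 0.365 = 0.715 V.
Assume saturation: I_D = ½ k_n V_ov² = 0.5 × 5.78 × 0.715² = 1.48 mA, giving V_DS = V_DD − I_D R_D = 9.24 − 1.48 × 7.05 = -1.18 V.
But -1.18 V < V_ov = 0.715 V, so the device is actually in triode.
In triode I_D = k_n[V_ov V_DS − ½ V_DS²] and I_D = (V_DD − V_DS)/R_D. Equating: 20.4 V_DS² − 30.14 V_DS + 9.24 = 0, giving V_DS = 0.434 V (the root below V_ov).
I_D = (9.24 − 0.434) / 7.05 = 1.25 mA.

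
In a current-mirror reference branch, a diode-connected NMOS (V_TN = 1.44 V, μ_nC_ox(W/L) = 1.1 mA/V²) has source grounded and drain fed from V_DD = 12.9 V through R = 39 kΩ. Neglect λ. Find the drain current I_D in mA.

I_D = 0.276 mA

With gate tied to drain, V_GS = V_DS ≥ V_GS − V_TN, so the device is in saturation.
KCL at the drain: ½ k_n (V_GS − V_TN)² = (V_DD − V_GS)/R.
Let x = V_GS − 1.44. Then 21.5 x² + x − 11.46 = 0, giving x = 0.708 V (positive root), so V_GS = 2.15 V.
I_D = (V_DD − V_GS)/R = (12.9 − 2.15) / 39 = 0.276 mA.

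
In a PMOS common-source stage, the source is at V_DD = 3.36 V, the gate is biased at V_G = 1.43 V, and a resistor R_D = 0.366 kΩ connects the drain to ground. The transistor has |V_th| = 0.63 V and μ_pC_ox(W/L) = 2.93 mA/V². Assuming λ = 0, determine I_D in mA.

V_SG = V_DD − V_G = 3.36 − 1.43 = 1.93 V, so V_ov = 1.93 − 0.63 = 1.3 V.
Assume saturation: I_D = ½ k_p V_ov² = 0.5 × 2.93 × 1.3² = 2.48 mA, giving V_SD = V_DD − I_D R_D = 3.36 − 2.48 × 0.366 = 2.45 V.
V_SD = 2.45 V ≥ V_ov = 1.3 V, confirming saturation.

I_D = 2.48 mA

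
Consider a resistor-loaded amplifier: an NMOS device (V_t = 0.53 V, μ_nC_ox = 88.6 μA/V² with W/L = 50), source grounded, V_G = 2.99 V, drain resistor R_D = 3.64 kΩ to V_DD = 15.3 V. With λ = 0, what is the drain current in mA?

V_GS = V_G = 2.99 V, so V_ov = 2.99 − 0.53 = 2.46 V.
k_n = μ_nC_ox · (W/L) = 4.43 mA/V².
Assume saturation: I_D = ½ k_n V_ov² = 0.5 × 4.43 × 2.46² = 13.4 mA, giving V_DS = V_DD − I_D R_D = 15.3 − 13.4 × 3.64 = -33.5 V.
But -33.5 V < V_ov = 2.46 V, so the device is actually in triode.
In triode I_D = k_n[V_ov V_DS − ½ V_DS²] and I_D = (V_DD − V_DS)/R_D. Equating: 8.06 V_DS² − 40.67 V_DS + 15.3 = 0, giving V_DS = 0.409 V (the root below V_ov).
I_D = (15.3 − 0.409) / 3.64 = 4.09 mA.

I_D = 4.09 mA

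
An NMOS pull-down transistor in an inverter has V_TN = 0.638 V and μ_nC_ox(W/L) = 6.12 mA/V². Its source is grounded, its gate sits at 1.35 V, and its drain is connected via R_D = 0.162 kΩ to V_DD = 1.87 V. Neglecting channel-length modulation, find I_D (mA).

I_D = 1.55 mA

V_GS = V_G = 1.35 V, so V_ov = 1.35 − 0.638 = 0.712 V.
Assume saturation: I_D = ½ k_n V_ov² = 0.5 × 6.12 × 0.712² = 1.55 mA, giving V_DS = V_DD − I_D R_D = 1.87 − 1.55 × 0.162 = 1.62 V.
V_DS = 1.62 V ≥ V_ov = 0.712 V, confirming saturation.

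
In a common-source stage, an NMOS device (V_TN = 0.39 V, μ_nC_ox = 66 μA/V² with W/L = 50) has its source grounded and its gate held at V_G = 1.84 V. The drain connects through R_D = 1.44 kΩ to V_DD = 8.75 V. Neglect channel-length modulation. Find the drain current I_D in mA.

V_GS = V_G = 1.84 V, so V_ov = 1.84 − 0.39 = 1.45 V.
k_n = μ_nC_ox · (W/L) = 3.3 mA/V².
Assume saturation: I_D = ½ k_n V_ov² = 0.5 × 3.3 × 1.45² = 3.47 mA, giving V_DS = V_DD − I_D R_D = 8.75 − 3.47 × 1.44 = 3.75 V.
V_DS = 3.75 V ≥ V_ov = 1.45 V, confirming saturation.

I_D = 3.47 mA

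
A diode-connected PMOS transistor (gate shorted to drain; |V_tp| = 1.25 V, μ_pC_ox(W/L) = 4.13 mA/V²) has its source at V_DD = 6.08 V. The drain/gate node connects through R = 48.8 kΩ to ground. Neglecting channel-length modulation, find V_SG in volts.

With gate tied to drain, V_SG = V_SD ≥ V_SG − |V_tp|, so the device is in saturation.
KCL at the drain: ½ k_p (V_SG − |V_tp|)² = (V_DD − V_SG)/R.
Let x = V_SG − 1.25. Then 101 x² + x − 4.83 = 0, giving x = 0.214 V (positive root), so V_SG = 1.46 V.
I_D = (V_DD − V_SG)/R = (6.08 − 1.46) / 48.8 = 0.0946 mA.

V_SG = 1.46 V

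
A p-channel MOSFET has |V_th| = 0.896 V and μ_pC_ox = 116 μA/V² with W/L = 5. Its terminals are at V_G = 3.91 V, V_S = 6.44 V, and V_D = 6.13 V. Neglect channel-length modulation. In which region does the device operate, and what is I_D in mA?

V_SG = V_S − V_G = 6.44 − 3.91 = 2.53 V; V_SD = V_S − V_D = 6.44 − 6.13 = 0.31 V.
k_p = μ_pC_ox · (W/L) = 0.58 mA/V².
V_ov = V_SG − |V_th| = 2.53 − 0.896 = 1.63 V.
Since V_SD = 0.31 V < V_ov = 1.63 V, the device is in the triode region.
I_D = k_p [V_ov · V_SD − ½ V_SD²] = 0.58 × [1.63 × 0.31 − 0.5 × 0.31²] = 0.266 mA.

Triode; I_D = 0.266 mA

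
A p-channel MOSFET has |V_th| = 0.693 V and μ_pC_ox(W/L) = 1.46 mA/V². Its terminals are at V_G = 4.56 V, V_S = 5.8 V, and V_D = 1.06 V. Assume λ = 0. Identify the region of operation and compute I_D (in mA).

V_SG = V_S − V_G = 5.8 − 4.56 = 1.24 V; V_SD = V_S − V_D = 5.8 − 1.06 = 4.74 V.
V_ov = V_SG − |V_th| = 1.24 − 0.693 = 0.547 V.
Since V_SD = 4.74 V ≥ V_ov = 0.547 V, the device is in saturation.
I_D = ½ k_p V_ov² = 0.5 × 1.46 × 0.547² = 0.218 mA.

Saturation; I_D = 0.218 mA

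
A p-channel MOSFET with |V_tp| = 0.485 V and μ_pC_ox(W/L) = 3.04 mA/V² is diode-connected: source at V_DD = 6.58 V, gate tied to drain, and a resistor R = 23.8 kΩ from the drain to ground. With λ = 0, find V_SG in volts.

V_SG = 0.882 V

With gate tied to drain, V_SG = V_SD ≥ V_SG − |V_tp|, so the device is in saturation.
KCL at the drain: ½ k_p (V_SG − |V_tp|)² = (V_DD − V_SG)/R.
Let x = V_SG − 0.485. Then 36.2 x² + x − 6.095 = 0, giving x = 0.397 V (positive root), so V_SG = 0.882 V.
I_D = (V_DD − V_SG)/R = (6.58 − 0.882) / 23.8 = 0.239 mA.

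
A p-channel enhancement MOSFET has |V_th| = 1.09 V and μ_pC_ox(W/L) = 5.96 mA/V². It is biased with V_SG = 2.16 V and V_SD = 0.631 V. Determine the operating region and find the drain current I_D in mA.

Triode; I_D = 2.84 mA

V_ov = V_SG − |V_th| = 2.16 − 1.09 = 1.07 V.
Since V_SD = 0.631 V < V_ov = 1.07 V, the device is in the triode region.
I_D = k_p [V_ov · V_SD − ½ V_SD²] = 5.96 × [1.07 × 0.631 − 0.5 × 0.631²] = 2.84 mA.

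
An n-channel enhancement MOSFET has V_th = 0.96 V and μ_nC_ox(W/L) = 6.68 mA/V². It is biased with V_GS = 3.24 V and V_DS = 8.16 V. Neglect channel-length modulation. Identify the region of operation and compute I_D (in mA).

Saturation; I_D = 17.4 mA

V_ov = V_GS − V_th = 3.24 − 0.96 = 2.28 V.
Since V_DS = 8.16 V ≥ V_ov = 2.28 V, the device is in saturation.
I_D = ½ k_n V_ov² = 0.5 × 6.68 × 2.28² = 17.4 mA.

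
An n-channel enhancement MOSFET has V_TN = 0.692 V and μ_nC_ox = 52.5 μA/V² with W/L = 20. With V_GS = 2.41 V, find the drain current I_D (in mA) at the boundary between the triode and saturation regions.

I_D = 1.55 mA

At the boundary V_DS = V_ov = V_GS − V_TN = 2.41 − 0.692 = 1.72 V.
k_n = μ_nC_ox · (W/L) = 1.05 mA/V².
I_D = ½ k_n V_ov² = 0.5 × 1.05 × 1.72² = 1.55 mA.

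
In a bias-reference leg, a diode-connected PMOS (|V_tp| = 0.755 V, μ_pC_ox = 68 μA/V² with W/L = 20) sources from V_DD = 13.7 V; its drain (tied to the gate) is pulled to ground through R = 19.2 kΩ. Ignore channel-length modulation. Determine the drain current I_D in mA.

I_D = 0.624 mA

With gate tied to drain, V_SG = V_SD ≥ V_SG − |V_tp|, so the device is in saturation.
k_p = μ_pC_ox · (W/L) = 1.36 mA/V².
KCL at the drain: ½ k_p (V_SG − |V_tp|)² = (V_DD − V_SG)/R.
Let x = V_SG − 0.755. Then 13.1 x² + x − 12.94 = 0, giving x = 0.958 V (positive root), so V_SG = 1.71 V.
I_D = (V_DD − V_SG)/R = (13.7 − 1.71) / 19.2 = 0.624 mA.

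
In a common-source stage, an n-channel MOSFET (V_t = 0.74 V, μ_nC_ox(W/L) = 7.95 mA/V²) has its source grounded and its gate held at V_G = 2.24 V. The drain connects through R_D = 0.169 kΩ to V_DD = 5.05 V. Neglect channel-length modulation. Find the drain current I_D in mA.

V_GS = V_G = 2.24 V, so V_ov = 2.24 − 0.74 = 1.5 V.
Assume saturation: I_D = ½ k_n V_ov² = 0.5 × 7.95 × 1.5² = 8.94 mA, giving V_DS = V_DD − I_D R_D = 5.05 − 8.94 × 0.169 = 3.54 V.
V_DS = 3.54 V ≥ V_ov = 1.5 V, confirming saturation.

I_D = 8.94 mA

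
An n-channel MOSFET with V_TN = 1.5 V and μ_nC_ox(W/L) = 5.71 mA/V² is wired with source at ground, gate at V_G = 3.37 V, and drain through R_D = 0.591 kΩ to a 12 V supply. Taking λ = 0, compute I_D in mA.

V_GS = V_G = 3.37 V, so V_ov = 3.37 − 1.5 = 1.87 V.
Assume saturation: I_D = ½ k_n V_ov² = 0.5 × 5.71 × 1.87² = 9.98 mA, giving V_DS = V_DD − I_D R_D = 12 − 9.98 × 0.591 = 6.1 V.
V_DS = 6.1 V ≥ V_ov = 1.87 V, confirming saturation.

I_D = 9.98 mA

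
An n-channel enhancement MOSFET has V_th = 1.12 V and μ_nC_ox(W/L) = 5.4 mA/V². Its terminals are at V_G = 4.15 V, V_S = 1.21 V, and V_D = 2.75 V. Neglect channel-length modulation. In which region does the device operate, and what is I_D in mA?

V_GS = V_G − V_S = 4.15 − 1.21 = 2.94 V; V_DS = V_D − V_S = 2.75 − 1.21 = 1.54 V.
V_ov = V_GS − V_th = 2.94 − 1.12 = 1.82 V.
Since V_DS = 1.54 V < V_ov = 1.82 V, the device is in the triode region.
I_D = k_n [V_ov · V_DS − ½ V_DS²] = 5.4 × [1.82 × 1.54 − 0.5 × 1.54²] = 8.73 mA.

Triode; I_D = 8.73 mA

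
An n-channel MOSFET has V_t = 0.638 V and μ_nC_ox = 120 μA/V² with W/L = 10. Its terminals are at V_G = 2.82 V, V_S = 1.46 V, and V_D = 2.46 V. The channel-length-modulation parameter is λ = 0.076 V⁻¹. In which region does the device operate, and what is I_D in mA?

V_GS = V_G − V_S = 2.82 − 1.46 = 1.36 V; V_DS = V_D − V_S = 2.46 − 1.46 = 1 V.
k_n = μ_nC_ox · (W/L) = 1.2 mA/V².
V_ov = V_GS − V_t = 1.36 − 0.638 = 0.722 V.
Since V_DS = 1 V ≥ V_ov = 0.722 V, the device is in saturation.
I_D = ½ k_n V_ov² (1 + λ V_DS) = 0.5 × 1.2 × 0.722² × (1 + 0.076 × 1) = 0.337 mA.

Saturation; I_D = 0.337 mA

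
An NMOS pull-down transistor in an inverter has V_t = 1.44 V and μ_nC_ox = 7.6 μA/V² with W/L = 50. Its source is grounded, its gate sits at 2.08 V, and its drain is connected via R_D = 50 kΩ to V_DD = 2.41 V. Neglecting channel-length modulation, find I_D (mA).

I_D = 0.0439 mA

V_GS = V_G = 2.08 V, so V_ov = 2.08 − 1.44 = 0.64 V.
k_n = μ_nC_ox · (W/L) = 0.38 mA/V².
Assume saturation: I_D = ½ k_n V_ov² = 0.5 × 0.38 × 0.64² = 0.0778 mA, giving V_DS = V_DD − I_D R_D = 2.41 − 0.0778 × 50 = -1.48 V.
But -1.48 V < V_ov = 0.64 V, so the device is actually in triode.
In triode I_D = k_n[V_ov V_DS − ½ V_DS²] and I_D = (V_DD − V_DS)/R_D. Equating: 9.5 V_DS² − 13.16 V_DS + 2.41 = 0, giving V_DS = 0.217 V (the root below V_ov).
I_D = (2.41 − 0.217) / 50 = 0.0439 mA.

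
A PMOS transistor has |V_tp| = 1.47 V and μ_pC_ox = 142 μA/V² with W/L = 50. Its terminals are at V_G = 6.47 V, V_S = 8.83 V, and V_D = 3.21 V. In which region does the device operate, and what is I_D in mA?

V_SG = V_S − V_G = 8.83 − 6.47 = 2.36 V; V_SD = V_S − V_D = 8.83 − 3.21 = 5.62 V.
k_p = μ_pC_ox · (W/L) = 7.1 mA/V².
V_ov = V_SG − |V_tp| = 2.36 − 1.47 = 0.89 V.
Since V_SD = 5.62 V ≥ V_ov = 0.89 V, the device is in saturation.
I_D = ½ k_p V_ov² = 0.5 × 7.1 × 0.89² = 2.81 mA.

Saturation; I_D = 2.81 mA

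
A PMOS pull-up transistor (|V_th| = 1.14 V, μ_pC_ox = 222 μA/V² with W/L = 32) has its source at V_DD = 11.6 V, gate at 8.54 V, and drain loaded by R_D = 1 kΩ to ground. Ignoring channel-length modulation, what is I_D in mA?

I_D = 10.5 mA

V_SG = V_DD − V_G = 11.6 − 8.54 = 3.06 V, so V_ov = 3.06 − 1.14 = 1.92 V.
k_p = μ_pC_ox · (W/L) = 7.104 mA/V².
Assume saturation: I_D = ½ k_p V_ov² = 0.5 × 7.104 × 1.92² = 13.1 mA, giving V_SD = V_DD − I_D R_D = 11.6 − 13.1 × 1 = -1.49 V.
But -1.49 V < V_ov = 1.92 V, so the device is actually in triode.
In triode I_D = k_p[V_ov V_SD − ½ V_SD²] and I_D = (V_DD − V_SD)/R_D. Equating: 3.55 V_SD² − 14.64 V_SD + 11.6 = 0, giving V_SD = 1.07 V (the root below V_ov).
I_D = (11.6 − 1.07) / 1 = 10.5 mA.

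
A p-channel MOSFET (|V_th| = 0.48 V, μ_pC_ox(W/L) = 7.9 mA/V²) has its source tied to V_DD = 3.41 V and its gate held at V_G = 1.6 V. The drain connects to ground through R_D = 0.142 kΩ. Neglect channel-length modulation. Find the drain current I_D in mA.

I_D = 6.99 mA

V_SG = V_DD − V_G = 3.41 − 1.6 = 1.81 V, so V_ov = 1.81 − 0.48 = 1.33 V.
Assume saturation: I_D = ½ k_p V_ov² = 0.5 × 7.9 × 1.33² = 6.99 mA, giving V_SD = V_DD − I_D R_D = 3.41 − 6.99 × 0.142 = 2.42 V.
V_SD = 2.42 V ≥ V_ov = 1.33 V, confirming saturation.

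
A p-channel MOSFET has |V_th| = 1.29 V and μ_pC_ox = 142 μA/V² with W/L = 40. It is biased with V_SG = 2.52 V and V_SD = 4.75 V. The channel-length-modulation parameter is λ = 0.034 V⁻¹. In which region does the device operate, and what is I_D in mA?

Saturation; I_D = 4.99 mA

k_p = μ_pC_ox · (W/L) = 5.68 mA/V².
V_ov = V_SG − |V_th| = 2.52 − 1.29 = 1.23 V.
Since V_SD = 4.75 V ≥ V_ov = 1.23 V, the device is in saturation.
I_D = ½ k_p V_ov² (1 + λ V_SD) = 0.5 × 5.68 × 1.23² × (1 + 0.034 × 4.75) = 4.99 mA.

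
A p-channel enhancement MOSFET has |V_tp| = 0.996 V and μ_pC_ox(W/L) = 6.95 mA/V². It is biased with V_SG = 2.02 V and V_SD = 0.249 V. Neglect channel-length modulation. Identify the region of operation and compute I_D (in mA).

V_ov = V_SG − |V_tp| = 2.02 − 0.996 = 1.02 V.
Since V_SD = 0.249 V < V_ov = 1.02 V, the device is in the triode region.
I_D = k_p [V_ov · V_SD − ½ V_SD²] = 6.95 × [1.02 × 0.249 − 0.5 × 0.249²] = 1.56 mA.

Triode; I_D = 1.56 mA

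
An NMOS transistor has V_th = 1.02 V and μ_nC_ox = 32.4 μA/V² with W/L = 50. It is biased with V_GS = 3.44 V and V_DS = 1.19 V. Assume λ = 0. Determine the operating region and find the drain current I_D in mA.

k_n = μ_nC_ox · (W/L) = 1.62 mA/V².
V_ov = V_GS − V_th = 3.44 − 1.02 = 2.42 V.
Since V_DS = 1.19 V < V_ov = 2.42 V, the device is in the triode region.
I_D = k_n [V_ov · V_DS − ½ V_DS²] = 1.62 × [2.42 × 1.19 − 0.5 × 1.19²] = 3.52 mA.

Triode; I_D = 3.52 mA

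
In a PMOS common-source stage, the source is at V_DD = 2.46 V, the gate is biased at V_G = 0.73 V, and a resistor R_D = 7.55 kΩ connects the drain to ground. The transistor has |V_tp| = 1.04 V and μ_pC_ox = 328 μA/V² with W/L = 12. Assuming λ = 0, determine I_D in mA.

I_D = 0.309 mA

V_SG = V_DD − V_G = 2.46 − 0.73 = 1.73 V, so V_ov = 1.73 − 1.04 = 0.69 V.
k_p = μ_pC_ox · (W/L) = 3.936 mA/V².
Assume saturation: I_D = ½ k_p V_ov² = 0.5 × 3.936 × 0.69² = 0.937 mA, giving V_SD = V_DD − I_D R_D = 2.46 − 0.937 × 7.55 = -4.61 V.
But -4.61 V < V_ov = 0.69 V, so the device is actually in triode.
In triode I_D = k_p[V_ov V_SD − ½ V_SD²] and I_D = (V_DD − V_SD)/R_D. Equating: 14.9 V_SD² − 21.5 V_SD + 2.46 = 0, giving V_SD = 0.125 V (the root below V_ov).
I_D = (2.46 − 0.125) / 7.55 = 0.309 mA.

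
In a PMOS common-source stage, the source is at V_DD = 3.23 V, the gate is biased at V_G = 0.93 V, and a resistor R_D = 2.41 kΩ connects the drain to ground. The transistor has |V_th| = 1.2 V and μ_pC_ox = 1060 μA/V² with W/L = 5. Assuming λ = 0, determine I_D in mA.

V_SG = V_DD − V_G = 3.23 − 0.93 = 2.3 V, so V_ov = 2.3 − 1.2 = 1.1 V.
k_p = μ_pC_ox · (W/L) = 5.3 mA/V².
Assume saturation: I_D = ½ k_p V_ov² = 0.5 × 5.3 × 1.1² = 3.21 mA, giving V_SD = V_DD − I_D R_D = 3.23 − 3.21 × 2.41 = -4.5 V.
But -4.5 V < V_ov = 1.1 V, so the device is actually in triode.
In triode I_D = k_p[V_ov V_SD − ½ V_SD²] and I_D = (V_DD − V_SD)/R_D. Equating: 6.39 V_SD² − 15.05 V_SD + 3.23 = 0, giving V_SD = 0.239 V (the root below V_ov).
I_D = (3.23 − 0.239) / 2.41 = 1.24 mA.

I_D = 1.24 mA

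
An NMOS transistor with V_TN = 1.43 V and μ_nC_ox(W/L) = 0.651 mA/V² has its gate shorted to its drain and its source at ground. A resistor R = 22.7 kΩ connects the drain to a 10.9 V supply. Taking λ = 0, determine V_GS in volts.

V_GS = 2.50 V

With gate tied to drain, V_GS = V_DS ≥ V_GS − V_TN, so the device is in saturation.
KCL at the drain: ½ k_n (V_GS − V_TN)² = (V_DD − V_GS)/R.
Let x = V_GS − 1.43. Then 7.39 x² + x − 9.47 = 0, giving x = 1.07 V (positive root), so V_GS = 2.5 V.
I_D = (V_DD − V_GS)/R = (10.9 − 2.5) / 22.7 = 0.37 mA.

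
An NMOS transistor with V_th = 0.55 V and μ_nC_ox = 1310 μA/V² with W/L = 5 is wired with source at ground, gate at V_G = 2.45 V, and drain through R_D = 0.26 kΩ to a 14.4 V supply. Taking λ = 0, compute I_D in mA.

V_GS = V_G = 2.45 V, so V_ov = 2.45 − 0.55 = 1.9 V.
k_n = μ_nC_ox · (W/L) = 6.55 mA/V².
Assume saturation: I_D = ½ k_n V_ov² = 0.5 × 6.55 × 1.9² = 11.8 mA, giving V_DS = V_DD − I_D R_D = 14.4 − 11.8 × 0.26 = 11.3 V.
V_DS = 11.3 V ≥ V_ov = 1.9 V, confirming saturation.

I_D = 11.8 mA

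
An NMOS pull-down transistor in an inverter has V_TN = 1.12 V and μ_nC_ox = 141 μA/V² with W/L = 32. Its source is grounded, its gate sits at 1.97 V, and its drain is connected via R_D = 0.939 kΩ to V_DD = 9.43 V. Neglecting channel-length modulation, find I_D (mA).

V_GS = V_G = 1.97 V, so V_ov = 1.97 − 1.12 = 0.85 V.
k_n = μ_nC_ox · (W/L) = 4.512 mA/V².
Assume saturation: I_D = ½ k_n V_ov² = 0.5 × 4.512 × 0.85² = 1.63 mA, giving V_DS = V_DD − I_D R_D = 9.43 − 1.63 × 0.939 = 7.9 V.
V_DS = 7.9 V ≥ V_ov = 0.85 V, confirming saturation.

I_D = 1.63 mA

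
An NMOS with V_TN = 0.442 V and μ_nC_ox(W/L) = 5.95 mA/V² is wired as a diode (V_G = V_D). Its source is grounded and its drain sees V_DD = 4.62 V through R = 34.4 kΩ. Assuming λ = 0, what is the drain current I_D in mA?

I_D = 0.116 mA

With gate tied to drain, V_GS = V_DS ≥ V_GS − V_TN, so the device is in saturation.
KCL at the drain: ½ k_n (V_GS − V_TN)² = (V_DD − V_GS)/R.
Let x = V_GS − 0.442. Then 102 x² + x − 4.178 = 0, giving x = 0.197 V (positive root), so V_GS = 0.639 V.
I_D = (V_DD − V_GS)/R = (4.62 − 0.639) / 34.4 = 0.116 mA.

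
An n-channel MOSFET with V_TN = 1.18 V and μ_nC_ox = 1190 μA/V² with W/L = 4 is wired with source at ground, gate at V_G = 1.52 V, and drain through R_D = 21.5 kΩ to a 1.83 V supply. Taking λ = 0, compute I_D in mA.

I_D = 0.0825 mA

V_GS = V_G = 1.52 V, so V_ov = 1.52 − 1.18 = 0.34 V.
k_n = μ_nC_ox · (W/L) = 4.76 mA/V².
Assume saturation: I_D = ½ k_n V_ov² = 0.5 × 4.76 × 0.34² = 0.275 mA, giving V_DS = V_DD − I_D R_D = 1.83 − 0.275 × 21.5 = -4.09 V.
But -4.09 V < V_ov = 0.34 V, so the device is actually in triode.
In triode I_D = k_n[V_ov V_DS − ½ V_DS²] and I_D = (V_DD − V_DS)/R_D. Equating: 51.2 V_DS² − 35.8 V_DS + 1.83 = 0, giving V_DS = 0.0555 V (the root below V_ov).
I_D = (1.83 − 0.0555) / 21.5 = 0.0825 mA.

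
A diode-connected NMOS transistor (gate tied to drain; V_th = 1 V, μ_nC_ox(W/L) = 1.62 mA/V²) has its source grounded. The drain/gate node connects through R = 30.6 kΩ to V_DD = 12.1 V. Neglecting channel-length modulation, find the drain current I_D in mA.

With gate tied to drain, V_GS = V_DS ≥ V_GS − V_th, so the device is in saturation.
KCL at the drain: ½ k_n (V_GS − V_th)² = (V_DD − V_GS)/R.
Let x = V_GS − 1. Then 24.8 x² + x − 11.1 = 0, giving x = 0.649 V (positive root), so V_GS = 1.65 V.
I_D = (V_DD − V_GS)/R = (12.1 − 1.65) / 30.6 = 0.342 mA.

I_D = 0.342 mA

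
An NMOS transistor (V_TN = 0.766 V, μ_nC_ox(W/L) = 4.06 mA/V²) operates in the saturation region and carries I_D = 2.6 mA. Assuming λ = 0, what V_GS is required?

V_GS = 1.90 V

In saturation I_D = ½ k_n (V_GS − V_TN)², so V_GS − V_TN = √(2 I_D / k_n) = √(2 × 2.6 / 4.06) = 1.13 V.
V_GS = 0.766 + 1.13 = 1.9 V.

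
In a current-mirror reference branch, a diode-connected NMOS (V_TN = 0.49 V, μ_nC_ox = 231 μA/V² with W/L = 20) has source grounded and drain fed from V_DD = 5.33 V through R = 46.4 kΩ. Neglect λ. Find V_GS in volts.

V_GS = 0.698 V

With gate tied to drain, V_GS = V_DS ≥ V_GS − V_TN, so the device is in saturation.
k_n = μ_nC_ox · (W/L) = 4.62 mA/V².
KCL at the drain: ½ k_n (V_GS − V_TN)² = (V_DD − V_GS)/R.
Let x = V_GS − 0.49. Then 107 x² + x − 4.84 = 0, giving x = 0.208 V (positive root), so V_GS = 0.698 V.
I_D = (V_DD − V_GS)/R = (5.33 − 0.698) / 46.4 = 0.0998 mA.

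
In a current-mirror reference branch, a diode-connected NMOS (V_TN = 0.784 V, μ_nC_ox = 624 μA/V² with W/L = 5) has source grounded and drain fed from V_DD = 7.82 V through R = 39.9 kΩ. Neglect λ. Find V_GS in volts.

V_GS = 1.11 V

With gate tied to drain, V_GS = V_DS ≥ V_GS − V_TN, so the device is in saturation.
k_n = μ_nC_ox · (W/L) = 3.12 mA/V².
KCL at the drain: ½ k_n (V_GS − V_TN)² = (V_DD − V_GS)/R.
Let x = V_GS − 0.784. Then 62.2 x² + x − 7.036 = 0, giving x = 0.328 V (positive root), so V_GS = 1.11 V.
I_D = (V_DD − V_GS)/R = (7.82 − 1.11) / 39.9 = 0.168 mA.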